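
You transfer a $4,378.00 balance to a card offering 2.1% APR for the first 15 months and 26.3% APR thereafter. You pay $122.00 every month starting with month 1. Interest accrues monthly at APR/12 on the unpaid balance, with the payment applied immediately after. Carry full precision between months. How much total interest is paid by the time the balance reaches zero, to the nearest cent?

Promo months 1–15 at r₀ = 2.1%/12 = 0.00175; months 16+ at r₁ = 26.3%/12 = 0.0219167.
After month 15: iterate B ← B·(1+r₀) − $122.00 for 15 months → $2,641.75.
Then at r₁ with $122.00/mo: n₂ = −ln(1 − r₁·B/P)/ln(1+r₁) ≈ 29.68 → 30 more payments.
Total paid = 44·$122.00 + $83.76 = $5,451.76; interest = $5,451.76 − $4,378.00 = $1,073.76.

$1,073.76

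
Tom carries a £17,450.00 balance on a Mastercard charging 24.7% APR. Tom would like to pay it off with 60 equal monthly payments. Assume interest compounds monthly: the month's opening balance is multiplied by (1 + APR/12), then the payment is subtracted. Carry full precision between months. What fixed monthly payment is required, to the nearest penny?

Monthly rate r = 24.7%/12 = 2.05833% = 0.0205833.
Level-payment amortization: P = B₀·r / (1 − (1+r)^(−n)) = 17450.00·0.0205833 / (1 − 1.02058^(−60)).
Denominator 1 − (1+r)^(−60) = 0.705495665.
P = 359.179 / 0.705495665 ≈ 509.12.

£509.12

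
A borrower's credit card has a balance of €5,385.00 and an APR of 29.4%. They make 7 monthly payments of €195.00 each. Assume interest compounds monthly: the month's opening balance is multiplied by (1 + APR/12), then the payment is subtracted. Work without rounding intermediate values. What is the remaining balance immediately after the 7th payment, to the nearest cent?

€4,909.72

Monthly rate r = 29.4%/12 = 2.45% = 0.0245.
Each month: B ← B·(1+r) − €195.00.
Month 1: interest €131.93; balance after payment €5,321.93.
Month 2: interest €130.39; balance after payment €5,257.32.
Month 3: interest €128.80; balance after payment €5,191.12.
Month 4: interest €127.18; balance after payment €5,123.31.
Month 5: interest €125.52; balance after payment €5,053.83.
Month 6: interest €123.82; balance after payment €4,982.65.
Month 7: interest €122.07; balance after payment €4,909.72.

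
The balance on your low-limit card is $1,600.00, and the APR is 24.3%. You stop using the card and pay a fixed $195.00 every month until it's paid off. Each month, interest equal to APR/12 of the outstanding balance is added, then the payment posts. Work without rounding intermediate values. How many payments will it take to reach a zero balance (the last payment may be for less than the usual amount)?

10 months

Monthly rate r = 24.3%/12 = 2.025% = 0.02025.
Recurrence: B ← B·(1+r) − $195.00.
Month 1: interest $32.40; balance after payment $1,437.40.
Month 2: interest $29.11; balance after payment $1,271.51.
Closed form: n = −ln(1 − rB₀/P)/ln(1+r) = −ln(0.83385)/ln(1.02025) ≈ 9.064, so the balance reaches zero during payment 10.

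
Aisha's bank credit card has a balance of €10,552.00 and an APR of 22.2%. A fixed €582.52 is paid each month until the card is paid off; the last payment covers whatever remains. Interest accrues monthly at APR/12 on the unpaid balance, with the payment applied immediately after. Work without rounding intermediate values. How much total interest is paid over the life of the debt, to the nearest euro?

Monthly rate r = 22.2%/12 = 1.85% = 0.0185.
Payoff takes n = ⌈−ln(1 − rB₀/P)/ln(1+r)⌉ = ⌈22.265⌉ = 23 payments; the last is €155.55.
Total paid = 22·€582.52 + €155.55 = €12,970.99.
Total interest = total paid − principal = €12,970.99 − €10,552.00 = €2,418.99.

€2,419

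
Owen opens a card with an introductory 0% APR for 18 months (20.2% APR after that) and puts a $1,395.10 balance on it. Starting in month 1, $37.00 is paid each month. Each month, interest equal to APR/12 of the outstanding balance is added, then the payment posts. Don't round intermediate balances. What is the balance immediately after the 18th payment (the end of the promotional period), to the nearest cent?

$729.10

Promo months 1–18 at r₀ = 0%/12 = 0; months 19+ at r₁ = 20.2%/12 = 0.0168333.
After month 18 (no interest yet): B = $1,395.10 − 18·$37.00 = $729.10.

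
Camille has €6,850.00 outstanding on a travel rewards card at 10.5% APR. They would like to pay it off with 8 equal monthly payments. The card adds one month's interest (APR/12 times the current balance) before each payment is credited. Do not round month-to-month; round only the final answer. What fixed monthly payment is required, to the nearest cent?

Monthly rate r = 10.5%/12 = 0.875% = 0.00875.
Level-payment amortization: P = B₀·r / (1 − (1+r)^(−n)) = 6850.00·0.00875 / (1 − 1.00875^(−8)).
Denominator 1 − (1+r)^(−8) = 0.0673222461.
P = 59.9375 / 0.0673222461 ≈ 890.31.

€890.31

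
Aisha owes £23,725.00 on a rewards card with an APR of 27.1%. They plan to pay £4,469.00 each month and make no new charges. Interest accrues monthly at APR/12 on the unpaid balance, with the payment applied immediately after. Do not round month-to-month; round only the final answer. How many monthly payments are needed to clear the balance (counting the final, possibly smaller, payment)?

Monthly rate r = 27.1%/12 = 2.25833% = 0.0225833.
Recurrence: B ← B·(1+r) − £4,469.00.
Month 1: interest £535.79; balance after payment £19,791.79.
Month 2: interest £446.96; balance after payment £15,769.75.
Month 3: interest £356.13; balance after payment £11,656.89.
Month 4: interest £263.25; balance after payment £7,451.14.
Month 5: interest £168.27; balance after payment £3,150.41.
Month 6: interest £71.15; balance after payment £0.00.

6 payments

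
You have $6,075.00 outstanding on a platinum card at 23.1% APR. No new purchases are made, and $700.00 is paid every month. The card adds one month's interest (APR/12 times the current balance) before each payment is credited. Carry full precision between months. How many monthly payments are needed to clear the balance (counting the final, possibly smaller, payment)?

Monthly rate r = 23.1%/12 = 1.925% = 0.01925.
Recurrence: B ← B·(1+r) − $700.00.
Month 1: interest $116.94; balance after payment $5,491.94.
Month 2: interest $105.72; balance after payment $4,897.66.
Closed form: n = −ln(1 − rB₀/P)/ln(1+r) = −ln(0.83294)/ln(1.01925) ≈ 9.587, so the balance reaches zero during payment 10.

10 payments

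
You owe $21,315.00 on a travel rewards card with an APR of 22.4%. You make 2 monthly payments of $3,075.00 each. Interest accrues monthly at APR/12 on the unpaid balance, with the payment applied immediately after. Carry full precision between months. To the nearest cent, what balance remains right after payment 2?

Monthly rate r = 22.4%/12 = 1.86667% = 0.0186667.
Each month: B ← B·(1+r) − $3,075.00.
Month 1: interest $397.88; balance after payment $18,637.88.
Month 2: interest $347.91; balance after payment $15,910.79.

$15,910.79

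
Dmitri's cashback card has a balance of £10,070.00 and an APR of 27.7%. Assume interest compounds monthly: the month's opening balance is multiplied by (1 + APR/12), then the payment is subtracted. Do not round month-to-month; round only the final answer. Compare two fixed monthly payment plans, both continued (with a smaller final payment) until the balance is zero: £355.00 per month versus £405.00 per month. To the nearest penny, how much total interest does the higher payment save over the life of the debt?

Monthly rate r = 27.7%/12 = 2.30833% = 0.0230833.
At £355.00/mo: n = ⌈−ln(1 − rB₀/P)/ln(1+r)⌉ = 47 payments (last £216.08); total interest = total paid − £10,070.00 = £6,476.08.
At £405.00/mo: 38 payments (last £157.63); total interest £5,072.63.
Interest saved = £6,476.08 − £5,072.63 = £1,403.45.

£1,403.45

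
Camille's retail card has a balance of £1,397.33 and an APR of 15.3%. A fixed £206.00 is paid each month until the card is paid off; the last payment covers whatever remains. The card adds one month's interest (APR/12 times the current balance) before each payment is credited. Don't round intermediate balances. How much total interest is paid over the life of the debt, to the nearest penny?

£73.61

Monthly rate r = 15.3%/12 = 1.275% = 0.01275.
Payoff takes n = ⌈−ln(1 − rB₀/P)/ln(1+r)⌉ = ⌈7.140⌉ = 8 payments; the last is £28.94.
Total paid = 7·£206.00 + £28.94 = £1,470.94.
Total interest = total paid − principal = £1,470.94 − £1,397.33 = £73.61.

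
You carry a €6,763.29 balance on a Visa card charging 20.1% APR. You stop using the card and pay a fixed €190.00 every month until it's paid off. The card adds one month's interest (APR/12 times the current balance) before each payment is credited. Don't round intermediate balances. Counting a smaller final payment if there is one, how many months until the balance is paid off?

Monthly rate r = 20.1%/12 = 1.675% = 0.01675.
Recurrence: B ← B·(1+r) − €190.00.
Month 1: interest €113.29; balance after payment €6,686.58.
Month 2: interest €112.00; balance after payment €6,608.58.
Closed form: n = −ln(1 − rB₀/P)/ln(1+r) = −ln(0.40376)/ln(1.01675) ≈ 54.597, so the balance reaches zero during payment 55.

55 months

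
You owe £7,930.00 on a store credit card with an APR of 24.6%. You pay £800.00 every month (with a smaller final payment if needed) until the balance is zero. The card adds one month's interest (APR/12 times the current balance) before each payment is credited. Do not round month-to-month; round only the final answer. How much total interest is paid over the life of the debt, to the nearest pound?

Monthly rate r = 24.6%/12 = 2.05% = 0.0205.
Payoff takes n = ⌈−ln(1 − rB₀/P)/ln(1+r)⌉ = ⌈11.194⌉ = 12 payments; the last is £156.59.
Total paid = 11·£800.00 + £156.59 = £8,956.59.
Total interest = total paid − principal = £8,956.59 − £7,930.00 = £1,026.59.

£1,027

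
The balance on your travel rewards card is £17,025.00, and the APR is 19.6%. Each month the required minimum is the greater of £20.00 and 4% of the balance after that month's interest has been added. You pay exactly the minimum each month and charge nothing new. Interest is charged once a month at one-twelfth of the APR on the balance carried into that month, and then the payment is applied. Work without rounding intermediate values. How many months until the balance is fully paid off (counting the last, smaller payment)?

Monthly rate r = 19.6%/12 = 1.63333% = 0.0163333.
While 4% of the post-interest balance exceeds £20.00, each month B ← (B·(1+r))·(1 − 0.04), i.e. B shrinks by the factor (1+r)·0.96 = 0.97568.
This holds for months 1–144. Entering month 145 the balance is £491.31; 4% of the post-interest balance is now below £20.00, so the flat £20.00 minimum applies from here.
From month 145 a fixed £20.00 at rate r clears £491.31 in 32 more payments. Total: 144 + 32 = 176 months.

176 months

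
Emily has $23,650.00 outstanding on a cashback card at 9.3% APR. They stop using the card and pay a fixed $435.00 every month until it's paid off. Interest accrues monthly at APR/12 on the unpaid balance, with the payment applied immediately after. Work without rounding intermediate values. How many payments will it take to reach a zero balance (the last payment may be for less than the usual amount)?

71 payments

Monthly rate r = 9.3%/12 = 0.775% = 0.00775.
Recurrence: B ← B·(1+r) − $435.00.
Month 1: interest $183.29; balance after payment $23,398.29.
Month 2: interest $181.34; balance after payment $23,144.62.
Closed form: n = −ln(1 − rB₀/P)/ln(1+r) = −ln(0.57865)/ln(1.00775) ≈ 70.861, so the balance reaches zero during payment 71.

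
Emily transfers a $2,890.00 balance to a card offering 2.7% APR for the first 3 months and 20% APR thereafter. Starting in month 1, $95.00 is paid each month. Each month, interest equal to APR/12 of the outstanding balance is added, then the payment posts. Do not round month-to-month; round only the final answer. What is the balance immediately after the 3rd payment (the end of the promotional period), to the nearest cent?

$2,623.91

Promo months 1–3 at r₀ = 2.7%/12 = 0.00225; months 4+ at r₁ = 20%/12 = 0.0166667.
After month 3: iterate B ← B·(1+r₀) − $95.00 for 3 months → $2,623.91.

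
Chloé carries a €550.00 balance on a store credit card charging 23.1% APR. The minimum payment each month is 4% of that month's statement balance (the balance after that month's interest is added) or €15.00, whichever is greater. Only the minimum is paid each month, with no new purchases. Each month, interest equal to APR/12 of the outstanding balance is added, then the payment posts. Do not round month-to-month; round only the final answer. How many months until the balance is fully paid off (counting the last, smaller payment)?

52 months

Monthly rate r = 23.1%/12 = 1.925% = 0.01925.
While 4% of the post-interest balance exceeds €15.00, each month B ← (B·(1+r))·(1 − 0.04), i.e. B shrinks by the factor (1+r)·0.96 = 0.97848.
This holds for months 1–19. Entering month 20 the balance is €363.79; 4% of the post-interest balance is now below €15.00, so the flat €15.00 minimum applies from here.
From month 20 a fixed €15.00 at rate r clears €363.79 in 33 more payments. Total: 19 + 33 = 52 months.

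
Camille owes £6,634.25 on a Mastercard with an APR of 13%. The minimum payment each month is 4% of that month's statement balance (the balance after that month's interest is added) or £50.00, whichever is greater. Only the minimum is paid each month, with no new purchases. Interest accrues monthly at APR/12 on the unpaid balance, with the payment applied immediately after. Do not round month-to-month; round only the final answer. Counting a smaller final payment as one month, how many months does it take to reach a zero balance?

85 months

Monthly rate r = 13%/12 = 1.08333% = 0.0108333.
While 4% of the post-interest balance exceeds £50.00, each month B ← (B·(1+r))·(1 − 0.04), i.e. B shrinks by the factor (1+r)·0.96 = 0.9704.
This holds for months 1–56. Entering month 57 the balance is £1,233.21; 4% of the post-interest balance is now below £50.00, so the flat £50.00 minimum applies from here.
From month 57 a fixed £50.00 at rate r clears £1,233.21 in 29 more payments. Total: 56 + 29 = 85 months.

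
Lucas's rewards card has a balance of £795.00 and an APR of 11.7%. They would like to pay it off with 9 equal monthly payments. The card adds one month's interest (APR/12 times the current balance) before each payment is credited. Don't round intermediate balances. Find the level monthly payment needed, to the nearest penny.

Monthly rate r = 11.7%/12 = 0.975% = 0.00975.
Level-payment amortization: P = B₀·r / (1 − (1+r)^(−n)) = 795.00·0.00975 / (1 − 1.00975^(−9)).
Denominator 1 − (1+r)^(−9) = 0.0836207569.
P = 7.75125 / 0.0836207569 ≈ 92.70.

£92.70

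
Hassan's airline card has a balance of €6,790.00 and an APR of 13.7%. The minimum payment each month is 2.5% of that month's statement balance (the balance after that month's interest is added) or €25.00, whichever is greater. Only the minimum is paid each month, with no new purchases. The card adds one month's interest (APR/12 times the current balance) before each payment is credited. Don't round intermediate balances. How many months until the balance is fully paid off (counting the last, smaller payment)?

Monthly rate r = 13.7%/12 = 1.14167% = 0.0114167.
While 2.5% of the post-interest balance exceeds €25.00, each month B ← (B·(1+r))·(1 − 0.025), i.e. B shrinks by the factor (1+r)·0.975 = 0.98613.
This holds for months 1–138. Entering month 139 the balance is €988.24; 2.5% of the post-interest balance is now below €25.00, so the flat €25.00 minimum applies from here.
From month 139 a fixed €25.00 at rate r clears €988.24 in 53 more payments. Total: 138 + 53 = 191 months.

191 months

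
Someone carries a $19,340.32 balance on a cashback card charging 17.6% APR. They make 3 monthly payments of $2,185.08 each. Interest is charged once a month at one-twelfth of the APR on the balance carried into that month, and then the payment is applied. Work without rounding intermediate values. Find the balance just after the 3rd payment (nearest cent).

$13,551.98

Monthly rate r = 17.6%/12 = 1.46667% = 0.0146667.
Each month: B ← B·(1+r) − $2,185.08.
Month 1: interest $283.66; balance after payment $17,438.90.
Month 2: interest $255.77; balance after payment $15,509.59.
Month 3: interest $227.47; balance after payment $13,551.98.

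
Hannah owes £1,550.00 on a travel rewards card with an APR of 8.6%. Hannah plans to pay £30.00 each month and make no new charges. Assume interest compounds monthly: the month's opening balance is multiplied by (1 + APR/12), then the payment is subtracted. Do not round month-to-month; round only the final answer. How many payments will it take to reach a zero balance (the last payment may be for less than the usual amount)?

Monthly rate r = 8.6%/12 = 0.716667% = 0.00716667.
Recurrence: B ← B·(1+r) − £30.00.
Month 1: interest £11.11; balance after payment £1,531.11.
Month 2: interest £10.97; balance after payment £1,512.08.
Closed form: n = −ln(1 − rB₀/P)/ln(1+r) = −ln(0.62972)/ln(1.00717) ≈ 64.763, so the balance reaches zero during payment 65.

65 months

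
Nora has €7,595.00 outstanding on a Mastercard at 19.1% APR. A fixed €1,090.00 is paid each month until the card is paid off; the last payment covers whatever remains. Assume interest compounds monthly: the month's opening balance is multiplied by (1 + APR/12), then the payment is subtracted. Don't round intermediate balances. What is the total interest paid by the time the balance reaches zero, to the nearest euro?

€521

Monthly rate r = 19.1%/12 = 1.59167% = 0.0159167.
Payoff takes n = ⌈−ln(1 − rB₀/P)/ln(1+r)⌉ = ⌈7.444⌉ = 8 payments; the last is €486.17.
Total paid = 7·€1,090.00 + €486.17 = €8,116.17.
Total interest = total paid − principal = €8,116.17 − €7,595.00 = €521.17.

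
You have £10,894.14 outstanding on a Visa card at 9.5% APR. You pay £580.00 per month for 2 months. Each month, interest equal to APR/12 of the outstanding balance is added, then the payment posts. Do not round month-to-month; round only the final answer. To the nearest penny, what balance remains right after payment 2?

Monthly rate r = 9.5%/12 = 0.791667% = 0.00791667.
Each month: B ← B·(1+r) − £580.00.
Month 1: interest £86.25; balance after payment £10,400.39.
Month 2: interest £82.34; balance after payment £9,902.72.

£9,902.72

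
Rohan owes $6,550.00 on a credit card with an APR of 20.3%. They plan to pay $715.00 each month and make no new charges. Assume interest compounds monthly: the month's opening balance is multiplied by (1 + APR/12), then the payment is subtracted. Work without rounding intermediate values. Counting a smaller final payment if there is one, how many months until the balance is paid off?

11 payments

Monthly rate r = 20.3%/12 = 1.69167% = 0.0169167.
Recurrence: B ← B·(1+r) − $715.00.
Month 1: interest $110.80; balance after payment $5,945.80.
Month 2: interest $100.58; balance after payment $5,331.39.
Closed form: n = −ln(1 − rB₀/P)/ln(1+r) = −ln(0.84503)/ln(1.01692) ≈ 10.038, so the balance reaches zero during payment 11.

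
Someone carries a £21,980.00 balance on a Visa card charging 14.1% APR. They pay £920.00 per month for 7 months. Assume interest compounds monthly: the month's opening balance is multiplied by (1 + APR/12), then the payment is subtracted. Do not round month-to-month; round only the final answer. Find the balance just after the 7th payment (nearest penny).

£17,181.34

Monthly rate r = 14.1%/12 = 1.175% = 0.01175.
Each month: B ← B·(1+r) − £920.00.
Month 1: interest £258.26; balance after payment £21,318.26.
Month 2: interest £250.49; balance after payment £20,648.75.
Month 3: interest £242.62; balance after payment £19,971.38.
Month 4: interest £234.66; balance after payment £19,286.04.
Month 5: interest £226.61; balance after payment £18,592.65.
Month 6: interest £218.46; balance after payment £17,891.12.
Month 7: interest £210.22; balance after payment £17,181.34.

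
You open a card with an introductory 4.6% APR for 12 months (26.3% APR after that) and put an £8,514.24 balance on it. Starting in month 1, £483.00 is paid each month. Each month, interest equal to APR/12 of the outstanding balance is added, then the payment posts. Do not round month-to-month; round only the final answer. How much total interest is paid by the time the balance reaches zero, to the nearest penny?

Promo months 1–12 at r₀ = 4.6%/12 = 0.00383333; months 13+ at r₁ = 26.3%/12 = 0.0219167.
After month 12: iterate B ← B·(1+r₀) − £483.00 for 12 months → £2,994.48.
Then at r₁ with £483.00/mo: n₂ = −ln(1 − r₁·B/P)/ln(1+r₁) ≈ 6.74 → 7 more payments.
Total paid = 18·£483.00 + £356.62 = £9,050.62; interest = £9,050.62 − £8,514.24 = £536.38.

£536.38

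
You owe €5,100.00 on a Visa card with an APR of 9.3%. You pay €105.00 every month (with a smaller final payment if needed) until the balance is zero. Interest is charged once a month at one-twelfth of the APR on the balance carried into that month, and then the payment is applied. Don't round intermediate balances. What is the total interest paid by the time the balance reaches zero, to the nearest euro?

Monthly rate r = 9.3%/12 = 0.775% = 0.00775.
Payoff takes n = ⌈−ln(1 − rB₀/P)/ln(1+r)⌉ = ⌈61.177⌉ = 62 payments; the last is €18.62.
Total paid = 61·€105.00 + €18.62 = €6,423.62.
Total interest = total paid − principal = €6,423.62 − €5,100.00 = €1,323.62.

€1,324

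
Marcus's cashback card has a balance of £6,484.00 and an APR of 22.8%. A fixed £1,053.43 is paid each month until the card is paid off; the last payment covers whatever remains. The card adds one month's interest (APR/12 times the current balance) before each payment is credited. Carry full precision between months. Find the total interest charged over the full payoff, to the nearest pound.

Monthly rate r = 22.8%/12 = 1.9% = 0.019.
Payoff takes n = ⌈−ln(1 − rB₀/P)/ln(1+r)⌉ = ⌈6.608⌉ = 7 payments; the last is £642.65.
Total paid = 6·£1,053.43 + £642.65 = £6,963.23.
Total interest = total paid − principal = £6,963.23 − £6,484.00 = £479.23.

£479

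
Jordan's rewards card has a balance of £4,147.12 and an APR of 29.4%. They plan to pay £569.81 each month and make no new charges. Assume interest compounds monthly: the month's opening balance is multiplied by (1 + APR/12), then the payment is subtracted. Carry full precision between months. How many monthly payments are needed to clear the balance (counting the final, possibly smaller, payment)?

9 months

Monthly rate r = 29.4%/12 = 2.45% = 0.0245.
Recurrence: B ← B·(1+r) − £569.81.
Month 1: interest £101.60; balance after payment £3,678.91.
Month 2: interest £90.13; balance after payment £3,199.24.
Closed form: n = −ln(1 − rB₀/P)/ln(1+r) = −ln(0.82169)/ln(1.0245) ≈ 8.114, so the balance reaches zero during payment 9.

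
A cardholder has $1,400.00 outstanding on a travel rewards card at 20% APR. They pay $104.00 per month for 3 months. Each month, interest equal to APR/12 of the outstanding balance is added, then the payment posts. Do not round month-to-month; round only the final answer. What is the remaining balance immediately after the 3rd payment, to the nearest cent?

$1,153.94

Monthly rate r = 20%/12 = 1.66667% = 0.0166667.
Each month: B ← B·(1+r) − $104.00.
Month 1: interest $23.33; balance after payment $1,319.33.
Month 2: interest $21.99; balance after payment $1,237.32.
Month 3: interest $20.62; balance after payment $1,153.94.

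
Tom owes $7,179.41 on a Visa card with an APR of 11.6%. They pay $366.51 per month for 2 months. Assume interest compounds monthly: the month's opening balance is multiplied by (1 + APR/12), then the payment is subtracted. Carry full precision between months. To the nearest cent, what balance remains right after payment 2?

$6,582.32

Monthly rate r = 11.6%/12 = 0.966667% = 0.00966667.
Each month: B ← B·(1+r) − $366.51.
Month 1: interest $69.40; balance after payment $6,882.30.
Month 2: interest $66.53; balance after payment $6,582.32.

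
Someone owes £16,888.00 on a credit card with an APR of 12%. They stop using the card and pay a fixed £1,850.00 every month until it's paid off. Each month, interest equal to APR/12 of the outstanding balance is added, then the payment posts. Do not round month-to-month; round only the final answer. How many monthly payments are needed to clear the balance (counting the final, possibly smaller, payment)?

10 payments

Monthly rate r = 12%/12 = 1% = 0.01.
Recurrence: B ← B·(1+r) − £1,850.00.
Month 1: interest £168.88; balance after payment £15,206.88.
Month 2: interest £152.07; balance after payment £13,508.95.
Closed form: n = −ln(1 − rB₀/P)/ln(1+r) = −ln(0.90871)/ln(1.01) ≈ 9.620, so the balance reaches zero during payment 10.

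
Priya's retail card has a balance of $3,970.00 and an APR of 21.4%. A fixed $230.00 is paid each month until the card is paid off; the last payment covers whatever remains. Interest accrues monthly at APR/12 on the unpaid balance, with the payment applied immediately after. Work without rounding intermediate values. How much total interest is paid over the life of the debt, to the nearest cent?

$817.47

Monthly rate r = 21.4%/12 = 1.78333% = 0.0178333.
Payoff takes n = ⌈−ln(1 − rB₀/P)/ln(1+r)⌉ = ⌈20.814⌉ = 21 payments; the last is $187.47.
Total paid = 20·$230.00 + $187.47 = $4,787.47.
Total interest = total paid − principal = $4,787.47 − $3,970.00 = $817.47.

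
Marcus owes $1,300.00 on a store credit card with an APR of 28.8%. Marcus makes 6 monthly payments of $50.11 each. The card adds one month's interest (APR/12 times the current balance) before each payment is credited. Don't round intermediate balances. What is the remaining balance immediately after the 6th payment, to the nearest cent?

$1,179.51

Monthly rate r = 28.8%/12 = 2.4% = 0.024.
Each month: B ← B·(1+r) − $50.11.
Month 1: interest $31.20; balance after payment $1,281.09.
Month 2: interest $30.75; balance after payment $1,261.73.
Month 3: interest $30.28; balance after payment $1,241.90.
Month 4: interest $29.81; balance after payment $1,221.59.
Month 5: interest $29.32; balance after payment $1,200.80.
Month 6: interest $28.82; balance after payment $1,179.51.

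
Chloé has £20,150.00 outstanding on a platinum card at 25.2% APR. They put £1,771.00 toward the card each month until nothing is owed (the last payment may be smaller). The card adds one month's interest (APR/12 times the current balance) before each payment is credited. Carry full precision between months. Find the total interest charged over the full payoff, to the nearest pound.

£3,119

Monthly rate r = 25.2%/12 = 2.1% = 0.021.
Payoff takes n = ⌈−ln(1 − rB₀/P)/ln(1+r)⌉ = ⌈13.138⌉ = 14 payments; the last is £245.96.
Total paid = 13·£1,771.00 + £245.96 = £23,268.96.
Total interest = total paid − principal = £23,268.96 − £20,150.00 = £3,118.96.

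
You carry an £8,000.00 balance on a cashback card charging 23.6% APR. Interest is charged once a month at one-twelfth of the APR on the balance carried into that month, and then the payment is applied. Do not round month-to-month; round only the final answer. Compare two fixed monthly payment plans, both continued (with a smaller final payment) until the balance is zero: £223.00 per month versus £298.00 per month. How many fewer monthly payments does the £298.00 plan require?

Monthly rate r = 23.6%/12 = 1.96667% = 0.0196667.
At £223.00/mo: n = ⌈−ln(1 − rB₀/P)/ln(1+r)⌉ = 63 payments (last £173.07); total interest = total paid − £8,000.00 = £5,999.07.
At £298.00/mo: 39 payments (last £163.23); total interest £3,487.23.
Payments saved = 63 − 39 = 24.

24 fewer payments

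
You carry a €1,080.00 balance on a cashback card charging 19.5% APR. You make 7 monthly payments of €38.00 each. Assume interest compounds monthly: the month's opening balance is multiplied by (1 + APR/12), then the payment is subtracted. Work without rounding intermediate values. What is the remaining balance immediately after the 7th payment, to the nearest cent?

Monthly rate r = 19.5%/12 = 1.625% = 0.01625.
Each month: B ← B·(1+r) − €38.00.
Month 1: interest €17.55; balance after payment €1,059.55.
Month 2: interest €17.22; balance after payment €1,038.77.
Month 3: interest €16.88; balance after payment €1,017.65.
Month 4: interest €16.54; balance after payment €996.18.
Month 5: interest €16.19; balance after payment €974.37.
Month 6: interest €15.83; balance after payment €952.21.
Month 7: interest €15.47; balance after payment €929.68.

€929.68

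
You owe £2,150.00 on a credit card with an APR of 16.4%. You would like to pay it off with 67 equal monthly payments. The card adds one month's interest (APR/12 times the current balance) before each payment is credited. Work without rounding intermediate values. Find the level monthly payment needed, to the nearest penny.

Monthly rate r = 16.4%/12 = 1.36667% = 0.0136667.
Level-payment amortization: P = B₀·r / (1 − (1+r)^(−n)) = 2150.00·0.0136667 / (1 − 1.01367^(−67)).
Denominator 1 − (1+r)^(−67) = 0.597260787.
P = 29.3833 / 0.597260787 ≈ 49.20.

£49.20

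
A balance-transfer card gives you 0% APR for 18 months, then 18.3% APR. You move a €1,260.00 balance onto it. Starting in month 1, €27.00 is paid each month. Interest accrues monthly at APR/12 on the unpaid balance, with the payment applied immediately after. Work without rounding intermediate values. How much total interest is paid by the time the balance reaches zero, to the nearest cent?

€251.37

Promo months 1–18 at r₀ = 0%/12 = 0; months 19+ at r₁ = 18.3%/12 = 0.01525.
After month 18 (no interest yet): B = €1,260.00 − 18·€27.00 = €774.00.
Then at r₁ with €27.00/mo: n₂ = −ln(1 − r₁·B/P)/ln(1+r₁) ≈ 37.98 → 38 more payments.
Total paid = 55·€27.00 + €26.37 = €1,511.37; interest = €1,511.37 − €1,260.00 = €251.37.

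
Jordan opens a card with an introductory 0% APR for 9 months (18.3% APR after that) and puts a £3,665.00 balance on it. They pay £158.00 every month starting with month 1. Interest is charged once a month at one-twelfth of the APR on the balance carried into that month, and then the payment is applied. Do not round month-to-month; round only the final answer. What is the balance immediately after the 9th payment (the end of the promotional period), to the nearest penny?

Promo months 1–9 at r₀ = 0%/12 = 0; months 10+ at r₁ = 18.3%/12 = 0.01525.
After month 9 (no interest yet): B = £3,665.00 − 9·£158.00 = £2,243.00.

£2,243.00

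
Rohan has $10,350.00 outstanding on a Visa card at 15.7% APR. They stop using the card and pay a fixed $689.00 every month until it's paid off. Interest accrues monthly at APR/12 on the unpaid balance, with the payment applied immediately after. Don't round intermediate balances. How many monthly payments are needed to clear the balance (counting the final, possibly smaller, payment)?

17 payments

Monthly rate r = 15.7%/12 = 1.30833% = 0.0130833.
Recurrence: B ← B·(1+r) − $689.00.
Month 1: interest $135.41; balance after payment $9,796.41.
Month 2: interest $128.17; balance after payment $9,235.58.
Closed form: n = −ln(1 − rB₀/P)/ln(1+r) = −ln(0.80347)/ln(1.01308) ≈ 16.834, so the balance reaches zero during payment 17.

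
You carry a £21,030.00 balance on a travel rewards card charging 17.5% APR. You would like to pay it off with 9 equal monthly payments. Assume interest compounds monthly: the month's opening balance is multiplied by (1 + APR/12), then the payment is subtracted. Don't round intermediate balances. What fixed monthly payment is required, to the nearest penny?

Monthly rate r = 17.5%/12 = 1.45833% = 0.0145833.
Level-payment amortization: P = B₀·r / (1 − (1+r)^(−n)) = 21030.00·0.0145833 / (1 − 1.01458^(−9)).
Denominator 1 − (1+r)^(−9) = 0.122169865.
P = 306.688 / 0.122169865 ≈ 2510.34.

£2,510.34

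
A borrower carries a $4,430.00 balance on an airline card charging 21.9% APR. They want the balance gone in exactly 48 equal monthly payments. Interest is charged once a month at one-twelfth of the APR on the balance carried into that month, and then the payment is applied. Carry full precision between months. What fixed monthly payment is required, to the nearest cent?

$139.33

Monthly rate r = 21.9%/12 = 1.825% = 0.01825.
Level-payment amortization: P = B₀·r / (1 − (1+r)^(−n)) = 4430.00·0.01825 / (1 − 1.01825^(−48)).
Denominator 1 − (1+r)^(−48) = 0.580252711.
P = 80.8475 / 0.580252711 ≈ 139.33.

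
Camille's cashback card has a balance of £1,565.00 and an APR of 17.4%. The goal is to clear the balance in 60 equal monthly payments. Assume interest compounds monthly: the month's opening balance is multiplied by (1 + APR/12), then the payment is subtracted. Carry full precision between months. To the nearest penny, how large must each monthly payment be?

Monthly rate r = 17.4%/12 = 1.45% = 0.0145.
Level-payment amortization: P = B₀·r / (1 − (1+r)^(−n)) = 1565.00·0.0145 / (1 − 1.0145^(−60)).
Denominator 1 − (1+r)^(−60) = 0.578422991.
P = 22.6925 / 0.578422991 ≈ 39.23.

£39.23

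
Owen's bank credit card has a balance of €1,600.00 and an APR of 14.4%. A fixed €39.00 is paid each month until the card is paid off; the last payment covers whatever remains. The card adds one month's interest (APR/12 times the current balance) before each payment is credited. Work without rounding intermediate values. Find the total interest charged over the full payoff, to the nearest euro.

€616

Monthly rate r = 14.4%/12 = 1.2% = 0.012.
Payoff takes n = ⌈−ln(1 − rB₀/P)/ln(1+r)⌉ = ⌈56.828⌉ = 57 payments; the last is €32.33.
Total paid = 56·€39.00 + €32.33 = €2,216.33.
Total interest = total paid − principal = €2,216.33 − €1,600.00 = €616.33.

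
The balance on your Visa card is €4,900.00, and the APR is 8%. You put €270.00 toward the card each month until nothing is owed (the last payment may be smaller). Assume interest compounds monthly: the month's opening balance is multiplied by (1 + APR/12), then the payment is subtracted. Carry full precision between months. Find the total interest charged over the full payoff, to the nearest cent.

Monthly rate r = 8%/12 = 0.666667% = 0.00666667.
Payoff takes n = ⌈−ln(1 − rB₀/P)/ln(1+r)⌉ = ⌈19.408⌉ = 20 payments; the last is €110.34.
Total paid = 19·€270.00 + €110.34 = €5,240.34.
Total interest = total paid − principal = €5,240.34 − €4,900.00 = €340.34.

€340.34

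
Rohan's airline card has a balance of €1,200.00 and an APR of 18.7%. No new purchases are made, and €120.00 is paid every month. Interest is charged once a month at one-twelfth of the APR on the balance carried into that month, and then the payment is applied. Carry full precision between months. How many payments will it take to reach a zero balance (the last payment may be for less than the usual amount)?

11 months

Monthly rate r = 18.7%/12 = 1.55833% = 0.0155833.
Recurrence: B ← B·(1+r) − €120.00.
Month 1: interest €18.70; balance after payment €1,098.70.
Month 2: interest €17.12; balance after payment €995.82.
Closed form: n = −ln(1 − rB₀/P)/ln(1+r) = −ln(0.84417)/ln(1.01558) ≈ 10.955, so the balance reaches zero during payment 11.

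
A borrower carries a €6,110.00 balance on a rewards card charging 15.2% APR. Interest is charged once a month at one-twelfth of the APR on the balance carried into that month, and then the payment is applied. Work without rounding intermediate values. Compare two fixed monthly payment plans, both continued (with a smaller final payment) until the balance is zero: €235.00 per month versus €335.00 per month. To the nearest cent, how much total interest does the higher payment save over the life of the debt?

Monthly rate r = 15.2%/12 = 1.26667% = 0.0126667.
At €235.00/mo: n = ⌈−ln(1 − rB₀/P)/ln(1+r)⌉ = 32 payments (last €173.59); total interest = total paid − €6,110.00 = €1,348.59.
At €335.00/mo: 21 payments (last €291.78); total interest €881.78.
Interest saved = €1,348.59 − €881.78 = €466.81.

€466.81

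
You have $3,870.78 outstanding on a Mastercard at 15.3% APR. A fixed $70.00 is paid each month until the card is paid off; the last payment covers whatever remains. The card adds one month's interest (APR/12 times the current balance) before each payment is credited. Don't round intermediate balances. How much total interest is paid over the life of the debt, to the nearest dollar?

$2,875

Monthly rate r = 15.3%/12 = 1.275% = 0.01275.
Payoff takes n = ⌈−ln(1 − rB₀/P)/ln(1+r)⌉ = ⌈96.366⌉ = 97 payments; the last is $25.72.
Total paid = 96·$70.00 + $25.72 = $6,745.72.
Total interest = total paid − principal = $6,745.72 − $3,870.78 = $2,874.94.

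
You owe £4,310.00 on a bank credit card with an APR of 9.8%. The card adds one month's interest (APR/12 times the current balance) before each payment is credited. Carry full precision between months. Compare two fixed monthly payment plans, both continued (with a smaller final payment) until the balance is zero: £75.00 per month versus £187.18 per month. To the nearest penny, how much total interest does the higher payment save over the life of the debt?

£1,048.21

Monthly rate r = 9.8%/12 = 0.816667% = 0.00816667.
At £75.00/mo: n = ⌈−ln(1 − rB₀/P)/ln(1+r)⌉ = 78 payments (last £67.34); total interest = total paid − £4,310.00 = £1,532.34.
At £187.18/mo: 26 payments (last £114.63); total interest £484.13.
Interest saved = £1,532.34 − £484.13 = £1,048.21.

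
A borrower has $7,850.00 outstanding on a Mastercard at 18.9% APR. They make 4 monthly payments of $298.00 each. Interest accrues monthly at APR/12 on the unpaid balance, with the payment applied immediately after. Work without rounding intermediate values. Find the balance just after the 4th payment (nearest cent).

Monthly rate r = 18.9%/12 = 1.575% = 0.01575.
Each month: B ← B·(1+r) − $298.00.
Month 1: interest $123.64; balance after payment $7,675.64.
Month 2: interest $120.89; balance after payment $7,498.53.
Month 3: interest $118.10; balance after payment $7,318.63.
Month 4: interest $115.27; balance after payment $7,135.90.

$7,135.90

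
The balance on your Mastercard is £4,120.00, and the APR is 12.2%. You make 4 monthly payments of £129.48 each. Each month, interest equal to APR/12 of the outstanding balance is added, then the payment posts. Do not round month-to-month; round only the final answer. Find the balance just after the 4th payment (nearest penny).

£3,764.25

Monthly rate r = 12.2%/12 = 1.01667% = 0.0101667.
Each month: B ← B·(1+r) − £129.48.
Month 1: interest £41.89; balance after payment £4,032.41.
Month 2: interest £41.00; balance after payment £3,943.92.
Month 3: interest £40.10; balance after payment £3,854.54.
Month 4: interest £39.19; balance after payment £3,764.25.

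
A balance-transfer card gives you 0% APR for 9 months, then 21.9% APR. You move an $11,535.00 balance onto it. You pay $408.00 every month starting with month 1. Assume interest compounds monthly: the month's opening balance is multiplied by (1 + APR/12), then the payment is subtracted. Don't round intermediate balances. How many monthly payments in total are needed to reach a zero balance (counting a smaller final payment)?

33 payments

Promo months 1–9 at r₀ = 0%/12 = 0; months 10+ at r₁ = 21.9%/12 = 0.01825.
After month 9 (no interest yet): B = $11,535.00 − 9·$408.00 = $7,863.00.
Then at r₁ with $408.00/mo: n₂ = −ln(1 − r₁·B/P)/ln(1+r₁) ≈ 23.97 → 24 more payments.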